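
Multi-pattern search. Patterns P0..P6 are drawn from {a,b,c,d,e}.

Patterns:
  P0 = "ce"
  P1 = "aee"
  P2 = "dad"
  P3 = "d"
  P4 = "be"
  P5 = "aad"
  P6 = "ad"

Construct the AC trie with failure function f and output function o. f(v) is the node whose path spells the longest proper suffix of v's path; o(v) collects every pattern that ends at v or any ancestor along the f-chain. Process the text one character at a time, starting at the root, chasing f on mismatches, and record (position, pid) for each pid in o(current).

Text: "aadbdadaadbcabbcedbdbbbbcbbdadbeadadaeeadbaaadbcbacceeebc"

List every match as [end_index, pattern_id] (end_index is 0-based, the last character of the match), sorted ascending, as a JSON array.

Build:
Trie (insert patterns):
  n0 'ε': a→3 b→9 c→1 d→6
  n1 'c': e→2
  n2 'ce': ·  ←P0
  n3 'a': a→11 d→13 e→4
  n4 'ae': e→5
  n5 'aee': ·  ←P1
  n6 'd': a→7  ←P3
  n7 'da': d→8
  n8 'dad': ·  ←P2
  n9 'b': e→10
  n10 'be': ·  ←P4
  n11 'aa': d→12
  n12 'aad': ·  ←P5
  n13 'ad': ·  ←P6

Failure links (BFS by depth):
  n1('c'): parent n0 fail=0; on 'c' 0 → fail=0;  out ∅∪∅=∅
  n3('a'): parent n0 fail=0; on 'a' 0 → fail=0;  out ∅∪∅=∅
  n6('d'): parent n0 fail=0; on 'd' 0 → fail=0;  out {3}∪∅={3}
  n9('b'): parent n0 fail=0; on 'b' 0 → fail=0;  out ∅∪∅=∅
  n2('ce'): parent n1 fail=0; on 'e' 0 → fail=0;  out {0}∪∅={0}
  n4('ae'): parent n3 fail=0; on 'e' 0 → fail=0;  out ∅∪∅=∅
  n7('da'): parent n6 fail=0; on 'a' 0 → fail=3;  out ∅∪∅=∅
  n10('be'): parent n9 fail=0; on 'e' 0 → fail=0;  out {4}∪∅={4}
  n11('aa'): parent n3 fail=0; on 'a' 0 → fail=3;  out ∅∪∅=∅
  n13('ad'): parent n3 fail=0; on 'd' 0 → fail=6;  out {6}∪{3}={3,6}
  n5('aee'): parent n4 fail=0; on 'e' 0 → fail=0;  out {1}∪∅={1}
  n8('dad'): parent n7 fail=3; on 'd' 3 → fail=13;  out {2}∪{3,6}={2,3,6}
  n12('aad'): parent n11 fail=3; on 'd' 3 → fail=13;  out {5}∪{3,6}={3,5,6}

Scan:
pos 0 'a': at 3
pos 1 'a': at 11
pos 2 'd': at 12  emit P3@[2:2],P5@[0:2],P6@[1:2]
pos 3 'b': at 9 (via fail)
pos 4 'd': at 6 (via fail)  emit P3@[4:4]
pos 5 'a': at 7
pos 6 'd': at 8  emit P2@[4:6],P3@[6:6],P6@[5:6]
pos 7 'a': at 7 (via fail)
pos 8 'a': at 11 (via fail)
pos 9 'd': at 12  emit P3@[9:9],P5@[7:9],P6@[8:9]
pos 10 'b': at 9 (via fail)
pos 11 'c': at 1 (via fail)
pos 12 'a': at 3 (via fail)
pos 13 'b': at 9 (via fail)
pos 14 'b': at 9 (via fail)
pos 15 'c': at 1 (via fail)
pos 16 'e': at 2  emit P0@[15:16]
pos 17 'd': at 6 (via fail)  emit P3@[17:17]
pos 18 'b': at 9 (via fail)
pos 19 'd': at 6 (via fail)  emit P3@[19:19]
pos 20 'b': at 9 (via fail)
pos 21 'b': at 9 (via fail)
pos 22 'b': at 9 (via fail)
pos 23 'b': at 9 (via fail)
pos 24 'c': at 1 (via fail)
pos 25 'b': at 9 (via fail)
pos 26 'b': at 9 (via fail)
pos 27 'd': at 6 (via fail)  emit P3@[27:27]
pos 28 'a': at 7
pos 29 'd': at 8  emit P2@[27:29],P3@[29:29],P6@[28:29]
pos 30 'b': at 9 (via fail)
pos 31 'e': at 10  emit P4@[30:31]
pos 32 'a': at 3 (via fail)
pos 33 'd': at 13  emit P3@[33:33],P6@[32:33]
pos 34 'a': at 7 (via fail)
pos 35 'd': at 8  emit P2@[33:35],P3@[35:35],P6@[34:35]
pos 36 'a': at 7 (via fail)
pos 37 'e': at 4 (via fail)
pos 38 'e': at 5  emit P1@[36:38]
pos 39 'a': at 3 (via fail)
pos 40 'd': at 13  emit P3@[40:40],P6@[39:40]
pos 41 'b': at 9 (via fail)
pos 42 'a': at 3 (via fail)
pos 43 'a': at 11
pos 44 'a': at 11 (via fail)
pos 45 'd': at 12  emit P3@[45:45],P5@[43:45],P6@[44:45]
pos 46 'b': at 9 (via fail)
pos 47 'c': at 1 (via fail)
pos 48 'b': at 9 (via fail)
pos 49 'a': at 3 (via fail)
pos 50 'c': at 1 (via fail)
pos 51 'c': at 1 (via fail)
pos 52 'e': at 2  emit P0@[51:52]
pos 53 'e': at 0 (via fail)
pos 54 'e': at 0
pos 55 'b': at 9
pos 56 'c': at 1 (via fail)

All matches (sorted): [[2,3],[2,5],[2,6],[4,3],[6,2],[6,3],[6,6],[9,3],[9,5],[9,6],[16,0],[17,3],[19,3],[27,3],[29,2],[29,3],[29,6],[31,4],[33,3],[33,6],[35,2],[35,3],[35,6],[38,1],[40,3],[40,6],[45,3],[45,5],[45,6],[52,0]]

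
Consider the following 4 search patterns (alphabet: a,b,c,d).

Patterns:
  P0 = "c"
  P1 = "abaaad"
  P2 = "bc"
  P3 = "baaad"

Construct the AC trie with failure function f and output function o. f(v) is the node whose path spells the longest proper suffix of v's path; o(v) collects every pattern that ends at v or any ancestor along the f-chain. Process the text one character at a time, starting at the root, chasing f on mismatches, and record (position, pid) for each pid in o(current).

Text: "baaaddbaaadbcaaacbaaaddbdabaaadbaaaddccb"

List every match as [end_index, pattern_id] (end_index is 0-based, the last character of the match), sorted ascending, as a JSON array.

Build:
Trie (insert patterns):
  0='ε' goto a→2 b→8 c→1
  1='c' goto ·  [P0 ends]
  2='a' goto b→3
  3='ab' goto a→4
  4='aba' goto a→5
  5='abaa' goto a→6
  6='abaaa' goto d→7
  7='abaaad' goto ·  [P1 ends]
  8='b' goto a→10 c→9
  9='bc' goto ·  [P2 ends]
  10='ba' goto a→11
  11='baa' goto a→12
  12='baaa' goto d→13
  13='baaad' goto ·  [P3 ends]

BFS fail/out derivation:
  n1('c'): parent n0 fail=0; on 'c' 0 → fail=0;  out {0}∪∅={0}
  n2('a'): parent n0 fail=0; on 'a' 0 → fail=0;  out ∅∪∅=∅
  n8('b'): parent n0 fail=0; on 'b' 0 → fail=0;  out ∅∪∅=∅
  n3('ab'): parent n2 fail=0; on 'b' 0 → fail=8;  out ∅∪∅=∅
  n9('bc'): parent n8 fail=0; on 'c' 0 → fail=1;  out {2}∪{0}={0,2}
  n10('ba'): parent n8 fail=0; on 'a' 0 → fail=2;  out ∅∪∅=∅
  n4('aba'): parent n3 fail=8; on 'a' 8 → fail=10;  out ∅∪∅=∅
  n11('baa'): parent n10 fail=2; on 'a' 2→0 → fail=2;  out ∅∪∅=∅
  n5('abaa'): parent n4 fail=10; on 'a' 10 → fail=11;  out ∅∪∅=∅
  n12('baaa'): parent n11 fail=2; on 'a' 2→0 → fail=2;  out ∅∪∅=∅
  n6('abaaa'): parent n5 fail=11; on 'a' 11 → fail=12;  out ∅∪∅=∅
  n13('baaad'): parent n12 fail=2; on 'd' 2→0 → fail=0;  out {3}∪∅={3}
  n7('abaaad'): parent n6 fail=12; on 'd' 12 → fail=13;  out {1}∪{3}={1,3}

Text stream:
[0] read 'b'  n0⇒n8
[1] read 'a'  n8⇒n10
[2] read 'a'  n10⇒n11
[3] read 'a'  n11⇒n12
[4] read 'd'  n12⇒n13  ** P3@[0:4]
[5] read 'd'  n13⇒n0 (fail-walked)
[6] read 'b'  n0⇒n8
[7] read 'a'  n8⇒n10
[8] read 'a'  n10⇒n11
[9] read 'a'  n11⇒n12
[10] read 'd'  n12⇒n13  ** P3@[6:10]
[11] read 'b'  n13⇒n8 (fail-walked)
[12] read 'c'  n8⇒n9  ** P0@[12:12],P2@[11:12]
[13] read 'a'  n9⇒n2 (fail-walked)
[14] read 'a'  n2⇒n2 (fail-walked)
[15] read 'a'  n2⇒n2 (fail-walked)
[16] read 'c'  n2⇒n1 (fail-walked)  ** P0@[16:16]
[17] read 'b'  n1⇒n8 (fail-walked)
[18] read 'a'  n8⇒n10
[19] read 'a'  n10⇒n11
[20] read 'a'  n11⇒n12
[21] read 'd'  n12⇒n13  ** P3@[17:21]
[22] read 'd'  n13⇒n0 (fail-walked)
[23] read 'b'  n0⇒n8
[24] read 'd'  n8⇒n0 (fail-walked)
[25] read 'a'  n0⇒n2
[26] read 'b'  n2⇒n3
[27] read 'a'  n3⇒n4
[28] read 'a'  n4⇒n5
[29] read 'a'  n5⇒n6
[30] read 'd'  n6⇒n7  ** P1@[25:30],P3@[26:30]
[31] read 'b'  n7⇒n8 (fail-walked)
[32] read 'a'  n8⇒n10
[33] read 'a'  n10⇒n11
[34] read 'a'  n11⇒n12
[35] read 'd'  n12⇒n13  ** P3@[31:35]
[36] read 'd'  n13⇒n0 (fail-walked)
[37] read 'c'  n0⇒n1  ** P0@[37:37]
[38] read 'c'  n1⇒n1 (fail-walked)  ** P0@[38:38]
[39] read 'b'  n1⇒n8 (fail-walked)

Result: [[4,3],[10,3],[12,0],[12,2],[16,0],[21,3],[30,1],[30,3],[35,3],[37,0],[38,0]]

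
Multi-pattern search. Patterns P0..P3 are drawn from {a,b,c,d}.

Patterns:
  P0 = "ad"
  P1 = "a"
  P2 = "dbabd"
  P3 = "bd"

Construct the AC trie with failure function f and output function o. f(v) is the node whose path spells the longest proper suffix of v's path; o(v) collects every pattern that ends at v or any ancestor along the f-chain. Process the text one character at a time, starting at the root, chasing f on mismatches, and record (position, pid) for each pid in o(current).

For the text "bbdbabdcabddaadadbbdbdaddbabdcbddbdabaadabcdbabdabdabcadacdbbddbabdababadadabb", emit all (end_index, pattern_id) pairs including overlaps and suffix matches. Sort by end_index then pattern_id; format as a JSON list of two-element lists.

Build automaton:
Trie nodes:
  n0 'ε': a→1 b→8 d→3
  n1 'a': d→2  [P1 ends]
  n2 'ad': ·  [P0 ends]
  n3 'd': b→4
  n4 'db': a→5
  n5 'dba': b→6
  n6 'dbab': d→7
  n7 'dbabd': ·  [P2 ends]
  n8 'b': d→9
  n9 'bd': ·  [P3 ends]

Failure links (BFS by depth):
  fail(1) 'a': from fail(0)=0 chase 'a': 0 ⇒ 0;  out={1}∪out(0)={1}
  fail(3) 'd': from fail(0)=0 chase 'd': 0 ⇒ 0;  out=∅∪out(0)=∅
  fail(8) 'b': from fail(0)=0 chase 'b': 0 ⇒ 0;  out=∅∪out(0)=∅
  fail(2) 'ad': from fail(1)=0 chase 'd': 0 ⇒ 3;  out={0}∪out(3)={0}
  fail(4) 'db': from fail(3)=0 chase 'b': 0 ⇒ 8;  out=∅∪out(8)=∅
  fail(9) 'bd': from fail(8)=0 chase 'd': 0 ⇒ 3;  out={3}∪out(3)={3}
  fail(5) 'dba': from fail(4)=8 chase 'a': 8→0 ⇒ 1;  out=∅∪out(1)={1}
  fail(6) 'dbab': from fail(5)=1 chase 'b': 1→0 ⇒ 8;  out=∅∪out(8)=∅
  fail(7) 'dbabd': from fail(6)=8 chase 'd': 8 ⇒ 9;  out={2}∪out(9)={2,3}

Scan:
i=0 'b': node 0→8
i=1 'b': node 8→8 (via fail)
i=2 'd': node 8→9  ** P3@[1:2]
i=3 'b': node 9→4 (via fail)
i=4 'a': node 4→5  ** P1@[4:4]
i=5 'b': node 5→6
i=6 'd': node 6→7  ** P2@[2:6],P3@[5:6]
i=7 'c': node 7→0 (via fail)
i=8 'a': node 0→1  ** P1@[8:8]
i=9 'b': node 1→8 (via fail)
i=10 'd': node 8→9  ** P3@[9:10]
i=11 'd': node 9→3 (via fail)
i=12 'a': node 3→1 (via fail)  ** P1@[12:12]
i=13 'a': node 1→1 (via fail)  ** P1@[13:13]
i=14 'd': node 1→2  ** P0@[13:14]
i=15 'a': node 2→1 (via fail)  ** P1@[15:15]
i=16 'd': node 1→2  ** P0@[15:16]
i=17 'b': node 2→4 (via fail)
i=18 'b': node 4→8 (via fail)
i=19 'd': node 8→9  ** P3@[18:19]
i=20 'b': node 9→4 (via fail)
i=21 'd': node 4→9 (via fail)  ** P3@[20:21]
i=22 'a': node 9→1 (via fail)  ** P1@[22:22]
i=23 'd': node 1→2  ** P0@[22:23]
i=24 'd': node 2→3 (via fail)
i=25 'b': node 3→4
i=26 'a': node 4→5  ** P1@[26:26]
i=27 'b': node 5→6
i=28 'd': node 6→7  ** P2@[24:28],P3@[27:28]
i=29 'c': node 7→0 (via fail)
i=30 'b': node 0→8
i=31 'd': node 8→9  ** P3@[30:31]
i=32 'd': node 9→3 (via fail)
i=33 'b': node 3→4
i=34 'd': node 4→9 (via fail)  ** P3@[33:34]
i=35 'a': node 9→1 (via fail)  ** P1@[35:35]
i=36 'b': node 1→8 (via fail)
i=37 'a': node 8→1 (via fail)  ** P1@[37:37]
i=38 'a': node 1→1 (via fail)  ** P1@[38:38]
i=39 'd': node 1→2  ** P0@[38:39]
i=40 'a': node 2→1 (via fail)  ** P1@[40:40]
i=41 'b': node 1→8 (via fail)
i=42 'c': node 8→0 (via fail)
i=43 'd': node 0→3
i=44 'b': node 3→4
i=45 'a': node 4→5  ** P1@[45:45]
i=46 'b': node 5→6
i=47 'd': node 6→7  ** P2@[43:47],P3@[46:47]
i=48 'a': node 7→1 (via fail)  ** P1@[48:48]
i=49 'b': node 1→8 (via fail)
i=50 'd': node 8→9  ** P3@[49:50]
i=51 'a': node 9→1 (via fail)  ** P1@[51:51]
i=52 'b': node 1→8 (via fail)
i=53 'c': node 8→0 (via fail)
i=54 'a': node 0→1  ** P1@[54:54]
i=55 'd': node 1→2  ** P0@[54:55]
i=56 'a': node 2→1 (via fail)  ** P1@[56:56]
i=57 'c': node 1→0 (via fail)
i=58 'd': node 0→3
i=59 'b': node 3→4
i=60 'b': node 4→8 (via fail)
i=61 'd': node 8→9  ** P3@[60:61]
i=62 'd': node 9→3 (via fail)
i=63 'b': node 3→4
i=64 'a': node 4→5  ** P1@[64:64]
i=65 'b': node 5→6
i=66 'd': node 6→7  ** P2@[62:66],P3@[65:66]
i=67 'a': node 7→1 (via fail)  ** P1@[67:67]
i=68 'b': node 1→8 (via fail)
i=69 'a': node 8→1 (via fail)  ** P1@[69:69]
i=70 'b': node 1→8 (via fail)
i=71 'a': node 8→1 (via fail)  ** P1@[71:71]
i=72 'd': node 1→2  ** P0@[71:72]
i=73 'a': node 2→1 (via fail)  ** P1@[73:73]
i=74 'd': node 1→2  ** P0@[73:74]
i=75 'a': node 2→1 (via fail)  ** P1@[75:75]
i=76 'b': node 1→8 (via fail)
i=77 'b': node 8→8 (via fail)

All matches (sorted): [[2,3],[4,1],[6,2],[6,3],[8,1],[10,3],[12,1],[13,1],[14,0],[15,1],[16,0],[19,3],[21,3],[22,1],[23,0],[26,1],[28,2],[28,3],[31,3],[34,3],[35,1],[37,1],[38,1],[39,0],[40,1],[45,1],[47,2],[47,3],[48,1],[50,3],[51,1],[54,1],[55,0],[56,1],[61,3],[64,1],[66,2],[66,3],[67,1],[69,1],[71,1],[72,0],[73,1],[74,0],[75,1]]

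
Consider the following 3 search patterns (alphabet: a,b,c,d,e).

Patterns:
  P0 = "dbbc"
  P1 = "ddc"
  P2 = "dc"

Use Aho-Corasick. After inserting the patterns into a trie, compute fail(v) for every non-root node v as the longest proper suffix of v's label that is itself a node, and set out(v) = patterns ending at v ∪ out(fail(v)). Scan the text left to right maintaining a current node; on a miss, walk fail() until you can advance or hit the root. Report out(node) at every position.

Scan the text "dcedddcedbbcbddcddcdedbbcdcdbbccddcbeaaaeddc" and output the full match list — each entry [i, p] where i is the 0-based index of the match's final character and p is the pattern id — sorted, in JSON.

Build automaton:
Trie (insert patterns):
  n0 'ε': d→1
  n1 'd': b→2 c→7 d→5
  n2 'db': b→3
  n3 'dbb': c→4
  n4 'dbbc': ·  [P0 ends]
  n5 'dd': c→6
  n6 'ddc': ·  [P1 ends]
  n7 'dc': ·  [P2 ends]

BFS fail/out derivation:
  n1('d'): parent n0 fail=0; on 'd' 0 → fail=0;  out ∅∪∅=∅
  n2('db'): parent n1 fail=0; on 'b' 0 → fail=0;  out ∅∪∅=∅
  n5('dd'): parent n1 fail=0; on 'd' 0 → fail=1;  out ∅∪∅=∅
  n7('dc'): parent n1 fail=0; on 'c' 0 → fail=0;  out {2}∪∅={2}
  n3('dbb'): parent n2 fail=0; on 'b' 0 → fail=0;  out ∅∪∅=∅
  n6('ddc'): parent n5 fail=1; on 'c' 1 → fail=7;  out {1}∪{2}={1,2}
  n4('dbbc'): parent n3 fail=0; on 'c' 0 → fail=0;  out {0}∪∅={0}

Run:
pos 0 'd': at 1
pos 1 'c': at 7  ** P2@[0:1]
pos 2 'e': at 0 ·f
pos 3 'd': at 1
pos 4 'd': at 5
pos 5 'd': at 5 ·f
pos 6 'c': at 6  ** P1@[4:6],P2@[5:6]
pos 7 'e': at 0 ·f
pos 8 'd': at 1
pos 9 'b': at 2
pos 10 'b': at 3
pos 11 'c': at 4  ** P0@[8:11]
pos 12 'b': at 0 ·f
pos 13 'd': at 1
pos 14 'd': at 5
pos 15 'c': at 6  ** P1@[13:15],P2@[14:15]
pos 16 'd': at 1 ·f
pos 17 'd': at 5
pos 18 'c': at 6  ** P1@[16:18],P2@[17:18]
pos 19 'd': at 1 ·f
pos 20 'e': at 0 ·f
pos 21 'd': at 1
pos 22 'b': at 2
pos 23 'b': at 3
pos 24 'c': at 4  ** P0@[21:24]
pos 25 'd': at 1 ·f
pos 26 'c': at 7  ** P2@[25:26]
pos 27 'd': at 1 ·f
pos 28 'b': at 2
pos 29 'b': at 3
pos 30 'c': at 4  ** P0@[27:30]
pos 31 'c': at 0 ·f
pos 32 'd': at 1
pos 33 'd': at 5
pos 34 'c': at 6  ** P1@[32:34],P2@[33:34]
pos 35 'b': at 0 ·f
pos 36 'e': at 0
pos 37 'a': at 0
pos 38 'a': at 0
pos 39 'a': at 0
pos 40 'e': at 0
pos 41 'd': at 1
pos 42 'd': at 5
pos 43 'c': at 6  ** P1@[41:43],P2@[42:43]

Matches: [[1,2],[6,1],[6,2],[11,0],[15,1],[15,2],[18,1],[18,2],[24,0],[26,2],[30,0],[34,1],[34,2],[43,1],[43,2]]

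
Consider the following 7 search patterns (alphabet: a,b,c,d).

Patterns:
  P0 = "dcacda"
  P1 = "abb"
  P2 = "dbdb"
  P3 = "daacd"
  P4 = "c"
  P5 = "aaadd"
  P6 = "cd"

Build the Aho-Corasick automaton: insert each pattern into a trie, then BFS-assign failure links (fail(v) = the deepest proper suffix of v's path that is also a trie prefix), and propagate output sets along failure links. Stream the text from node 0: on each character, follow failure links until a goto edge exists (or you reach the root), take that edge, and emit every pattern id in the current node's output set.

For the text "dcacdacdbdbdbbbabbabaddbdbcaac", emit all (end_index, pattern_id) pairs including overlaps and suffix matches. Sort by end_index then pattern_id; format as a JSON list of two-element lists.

Build:
Trie nodes:
  n0 'ε': a→7 c→17 d→1
  n1 'd': a→13 b→10 c→2
  n2 'dc': a→3
  n3 'dca': c→4
  n4 'dcac': d→5
  n5 'dcacd': a→6
  n6 'dcacda': ·  ←P0
  n7 'a': a→18 b→8
  n8 'ab': b→9
  n9 'abb': ·  ←P1
  n10 'db': d→11
  n11 'dbd': b→12
  n12 'dbdb': ·  ←P2
  n13 'da': a→14
  n14 'daa': c→15
  n15 'daac': d→16
  n16 'daacd': ·  ←P3
  n17 'c': d→22  ←P4
  n18 'aa': a→19
  n19 'aaa': d→20
  n20 'aaad': d→21
  n21 'aaadd': ·  ←P5
  n22 'cd': ·  ←P6

BFS fail/out derivation:
  fail(1) 'd': from fail(0)=0 chase 'd': 0 ⇒ 0;  out=∅∪out(0)=∅
  fail(7) 'a': from fail(0)=0 chase 'a': 0 ⇒ 0;  out=∅∪out(0)=∅
  fail(17) 'c': from fail(0)=0 chase 'c': 0 ⇒ 0;  out={4}∪out(0)={4}
  fail(2) 'dc': from fail(1)=0 chase 'c': 0 ⇒ 17;  out=∅∪out(17)={4}
  fail(8) 'ab': from fail(7)=0 chase 'b': 0 ⇒ 0;  out=∅∪out(0)=∅
  fail(10) 'db': from fail(1)=0 chase 'b': 0 ⇒ 0;  out=∅∪out(0)=∅
  fail(13) 'da': from fail(1)=0 chase 'a': 0 ⇒ 7;  out=∅∪out(7)=∅
  fail(18) 'aa': from fail(7)=0 chase 'a': 0 ⇒ 7;  out=∅∪out(7)=∅
  fail(22) 'cd': from fail(17)=0 chase 'd': 0 ⇒ 1;  out={6}∪out(1)={6}
  fail(3) 'dca': from fail(2)=17 chase 'a': 17→0 ⇒ 7;  out=∅∪out(7)=∅
  fail(9) 'abb': from fail(8)=0 chase 'b': 0 ⇒ 0;  out={1}∪out(0)={1}
  fail(11) 'dbd': from fail(10)=0 chase 'd': 0 ⇒ 1;  out=∅∪out(1)=∅
  fail(14) 'daa': from fail(13)=7 chase 'a': 7 ⇒ 18;  out=∅∪out(18)=∅
  fail(19) 'aaa': from fail(18)=7 chase 'a': 7 ⇒ 18;  out=∅∪out(18)=∅
  fail(4) 'dcac': from fail(3)=7 chase 'c': 7→0 ⇒ 17;  out=∅∪out(17)={4}
  fail(12) 'dbdb': from fail(11)=1 chase 'b': 1 ⇒ 10;  out={2}∪out(10)={2}
  fail(15) 'daac': from fail(14)=18 chase 'c': 18→7→0 ⇒ 17;  out=∅∪out(17)={4}
  fail(20) 'aaad': from fail(19)=18 chase 'd': 18→7→0 ⇒ 1;  out=∅∪out(1)=∅
  fail(5) 'dcacd': from fail(4)=17 chase 'd': 17 ⇒ 22;  out=∅∪out(22)={6}
  fail(16) 'daacd': from fail(15)=17 chase 'd': 17 ⇒ 22;  out={3}∪out(22)={3,6}
  fail(21) 'aaadd': from fail(20)=1 chase 'd': 1→0 ⇒ 1;  out={5}∪out(1)={5}
  fail(6) 'dcacda': from fail(5)=22 chase 'a': 22→1 ⇒ 13;  out={0}∪out(13)={0}

Run:
pos 0 'd': at 1
pos 1 'c': at 2  emit P4@[1:1]
pos 2 'a': at 3
pos 3 'c': at 4  emit P4@[3:3]
pos 4 'd': at 5  emit P6@[3:4]
pos 5 'a': at 6  emit P0@[0:5]
pos 6 'c': at 17 (via fail)  emit P4@[6:6]
pos 7 'd': at 22  emit P6@[6:7]
pos 8 'b': at 10 (via fail)
pos 9 'd': at 11
pos 10 'b': at 12  emit P2@[7:10]
pos 11 'd': at 11 (via fail)
pos 12 'b': at 12  emit P2@[9:12]
pos 13 'b': at 0 (via fail)
pos 14 'b': at 0
pos 15 'a': at 7
pos 16 'b': at 8
pos 17 'b': at 9  emit P1@[15:17]
pos 18 'a': at 7 (via fail)
pos 19 'b': at 8
pos 20 'a': at 7 (via fail)
pos 21 'd': at 1 (via fail)
pos 22 'd': at 1 (via fail)
pos 23 'b': at 10
pos 24 'd': at 11
pos 25 'b': at 12  emit P2@[22:25]
pos 26 'c': at 17 (via fail)  emit P4@[26:26]
pos 27 'a': at 7 (via fail)
pos 28 'a': at 18
pos 29 'c': at 17 (via fail)  emit P4@[29:29]

Result: [[1,4],[3,4],[4,6],[5,0],[6,4],[7,6],[10,2],[12,2],[17,1],[25,2],[26,4],[29,4]]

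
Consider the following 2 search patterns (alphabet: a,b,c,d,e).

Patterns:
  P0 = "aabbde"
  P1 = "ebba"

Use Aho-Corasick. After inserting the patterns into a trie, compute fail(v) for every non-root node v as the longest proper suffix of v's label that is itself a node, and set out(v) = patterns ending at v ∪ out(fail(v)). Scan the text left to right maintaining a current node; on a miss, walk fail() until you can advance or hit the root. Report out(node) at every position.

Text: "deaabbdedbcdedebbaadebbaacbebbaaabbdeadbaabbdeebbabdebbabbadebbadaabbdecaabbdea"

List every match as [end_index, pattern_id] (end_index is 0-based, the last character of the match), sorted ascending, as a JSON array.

Build automaton:
Trie nodes:
  0='ε' goto a→1 e→7
  1='a' goto a→2
  2='aa' goto b→3
  3='aab' goto b→4
  4='aabb' goto d→5
  5='aabbd' goto e→6
  6='aabbde' goto ·  ←P0
  7='e' goto b→8
  8='eb' goto b→9
  9='ebb' goto a→10
  10='ebba' goto ·  ←P1

BFS fail/out derivation:
  fail(1) 'a': from fail(0)=0 chase 'a': 0 ⇒ 0;  out=∅∪out(0)=∅
  fail(7) 'e': from fail(0)=0 chase 'e': 0 ⇒ 0;  out=∅∪out(0)=∅
  fail(2) 'aa': from fail(1)=0 chase 'a': 0 ⇒ 1;  out=∅∪out(1)=∅
  fail(8) 'eb': from fail(7)=0 chase 'b': 0 ⇒ 0;  out=∅∪out(0)=∅
  fail(3) 'aab': from fail(2)=1 chase 'b': 1→0 ⇒ 0;  out=∅∪out(0)=∅
  fail(9) 'ebb': from fail(8)=0 chase 'b': 0 ⇒ 0;  out=∅∪out(0)=∅
  fail(4) 'aabb': from fail(3)=0 chase 'b': 0 ⇒ 0;  out=∅∪out(0)=∅
  fail(10) 'ebba': from fail(9)=0 chase 'a': 0 ⇒ 1;  out={1}∪out(1)={1}
  fail(5) 'aabbd': from fail(4)=0 chase 'd': 0 ⇒ 0;  out=∅∪out(0)=∅
  fail(6) 'aabbde': from fail(5)=0 chase 'e': 0 ⇒ 7;  out={0}∪out(7)={0}

Text stream:
[0] read 'd'  n0⇒n0
[1] read 'e'  n0⇒n7
[2] read 'a'  n7⇒n1 (fail-walked)
[3] read 'a'  n1⇒n2
[4] read 'b'  n2⇒n3
[5] read 'b'  n3⇒n4
[6] read 'd'  n4⇒n5
[7] read 'e'  n5⇒n6  → match P0@[2:7]
[8] read 'd'  n6⇒n0 (fail-walked)
[9] read 'b'  n0⇒n0
[10] read 'c'  n0⇒n0
[11] read 'd'  n0⇒n0
[12] read 'e'  n0⇒n7
[13] read 'd'  n7⇒n0 (fail-walked)
[14] read 'e'  n0⇒n7
[15] read 'b'  n7⇒n8
[16] read 'b'  n8⇒n9
[17] read 'a'  n9⇒n10  → match P1@[14:17]
[18] read 'a'  n10⇒n2 (fail-walked)
[19] read 'd'  n2⇒n0 (fail-walked)
[20] read 'e'  n0⇒n7
[21] read 'b'  n7⇒n8
[22] read 'b'  n8⇒n9
[23] read 'a'  n9⇒n10  → match P1@[20:23]
[24] read 'a'  n10⇒n2 (fail-walked)
[25] read 'c'  n2⇒n0 (fail-walked)
[26] read 'b'  n0⇒n0
[27] read 'e'  n0⇒n7
[28] read 'b'  n7⇒n8
[29] read 'b'  n8⇒n9
[30] read 'a'  n9⇒n10  → match P1@[27:30]
[31] read 'a'  n10⇒n2 (fail-walked)
[32] read 'a'  n2⇒n2 (fail-walked)
[33] read 'b'  n2⇒n3
[34] read 'b'  n3⇒n4
[35] read 'd'  n4⇒n5
[36] read 'e'  n5⇒n6  → match P0@[31:36]
[37] read 'a'  n6⇒n1 (fail-walked)
[38] read 'd'  n1⇒n0 (fail-walked)
[39] read 'b'  n0⇒n0
[40] read 'a'  n0⇒n1
[41] read 'a'  n1⇒n2
[42] read 'b'  n2⇒n3
[43] read 'b'  n3⇒n4
[44] read 'd'  n4⇒n5
[45] read 'e'  n5⇒n6  → match P0@[40:45]
[46] read 'e'  n6⇒n7 (fail-walked)
[47] read 'b'  n7⇒n8
[48] read 'b'  n8⇒n9
[49] read 'a'  n9⇒n10  → match P1@[46:49]
[50] read 'b'  n10⇒n0 (fail-walked)
[51] read 'd'  n0⇒n0
[52] read 'e'  n0⇒n7
[53] read 'b'  n7⇒n8
[54] read 'b'  n8⇒n9
[55] read 'a'  n9⇒n10  → match P1@[52:55]
[56] read 'b'  n10⇒n0 (fail-walked)
[57] read 'b'  n0⇒n0
[58] read 'a'  n0⇒n1
[59] read 'd'  n1⇒n0 (fail-walked)
[60] read 'e'  n0⇒n7
[61] read 'b'  n7⇒n8
[62] read 'b'  n8⇒n9
[63] read 'a'  n9⇒n10  → match P1@[60:63]
[64] read 'd'  n10⇒n0 (fail-walked)
[65] read 'a'  n0⇒n1
[66] read 'a'  n1⇒n2
[67] read 'b'  n2⇒n3
[68] read 'b'  n3⇒n4
[69] read 'd'  n4⇒n5
[70] read 'e'  n5⇒n6  → match P0@[65:70]
[71] read 'c'  n6⇒n0 (fail-walked)
[72] read 'a'  n0⇒n1
[73] read 'a'  n1⇒n2
[74] read 'b'  n2⇒n3
[75] read 'b'  n3⇒n4
[76] read 'd'  n4⇒n5
[77] read 'e'  n5⇒n6  → match P0@[72:77]
[78] read 'a'  n6⇒n1 (fail-walked)

Result: [[7,0],[17,1],[23,1],[30,1],[36,0],[45,0],[49,1],[55,1],[63,1],[70,0],[77,0]]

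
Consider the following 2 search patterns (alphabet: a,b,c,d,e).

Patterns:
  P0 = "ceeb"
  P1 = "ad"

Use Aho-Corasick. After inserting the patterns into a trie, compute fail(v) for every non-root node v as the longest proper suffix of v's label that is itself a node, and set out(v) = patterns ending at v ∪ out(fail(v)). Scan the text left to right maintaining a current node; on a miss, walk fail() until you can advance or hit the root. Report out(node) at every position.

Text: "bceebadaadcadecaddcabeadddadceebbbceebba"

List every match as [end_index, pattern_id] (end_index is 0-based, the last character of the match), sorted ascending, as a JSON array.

Build:
Trie nodes:
  n0 'ε': a→5 c→1
  n1 'c': e→2
  n2 'ce': e→3
  n3 'cee': b→4
  n4 'ceeb': ·  ←P0
  n5 'a': d→6
  n6 'ad': ·  ←P1

Failure links (BFS by depth):
  n1('c'): parent n0 fail=0; on 'c' 0 → fail=0;  out ∅∪∅=∅
  n5('a'): parent n0 fail=0; on 'a' 0 → fail=0;  out ∅∪∅=∅
  n2('ce'): parent n1 fail=0; on 'e' 0 → fail=0;  out ∅∪∅=∅
  n6('ad'): parent n5 fail=0; on 'd' 0 → fail=0;  out {1}∪∅={1}
  n3('cee'): parent n2 fail=0; on 'e' 0 → fail=0;  out ∅∪∅=∅
  n4('ceeb'): parent n3 fail=0; on 'b' 0 → fail=0;  out {0}∪∅={0}

Scan:
[0] read 'b'  n0⇒n0
[1] read 'c'  n0⇒n1
[2] read 'e'  n1⇒n2
[3] read 'e'  n2⇒n3
[4] read 'b'  n3⇒n4  → match P0@[1:4]
[5] read 'a'  n4⇒n5 (via fail)
[6] read 'd'  n5⇒n6  → match P1@[5:6]
[7] read 'a'  n6⇒n5 (via fail)
[8] read 'a'  n5⇒n5 (via fail)
[9] read 'd'  n5⇒n6  → match P1@[8:9]
[10] read 'c'  n6⇒n1 (via fail)
[11] read 'a'  n1⇒n5 (via fail)
[12] read 'd'  n5⇒n6  → match P1@[11:12]
[13] read 'e'  n6⇒n0 (via fail)
[14] read 'c'  n0⇒n1
[15] read 'a'  n1⇒n5 (via fail)
[16] read 'd'  n5⇒n6  → match P1@[15:16]
[17] read 'd'  n6⇒n0 (via fail)
[18] read 'c'  n0⇒n1
[19] read 'a'  n1⇒n5 (via fail)
[20] read 'b'  n5⇒n0 (via fail)
[21] read 'e'  n0⇒n0
[22] read 'a'  n0⇒n5
[23] read 'd'  n5⇒n6  → match P1@[22:23]
[24] read 'd'  n6⇒n0 (via fail)
[25] read 'd'  n0⇒n0
[26] read 'a'  n0⇒n5
[27] read 'd'  n5⇒n6  → match P1@[26:27]
[28] read 'c'  n6⇒n1 (via fail)
[29] read 'e'  n1⇒n2
[30] read 'e'  n2⇒n3
[31] read 'b'  n3⇒n4  → match P0@[28:31]
[32] read 'b'  n4⇒n0 (via fail)
[33] read 'b'  n0⇒n0
[34] read 'c'  n0⇒n1
[35] read 'e'  n1⇒n2
[36] read 'e'  n2⇒n3
[37] read 'b'  n3⇒n4  → match P0@[34:37]
[38] read 'b'  n4⇒n0 (via fail)
[39] read 'a'  n0⇒n5

Result: [[4,0],[6,1],[9,1],[12,1],[16,1],[23,1],[27,1],[31,0],[37,0]]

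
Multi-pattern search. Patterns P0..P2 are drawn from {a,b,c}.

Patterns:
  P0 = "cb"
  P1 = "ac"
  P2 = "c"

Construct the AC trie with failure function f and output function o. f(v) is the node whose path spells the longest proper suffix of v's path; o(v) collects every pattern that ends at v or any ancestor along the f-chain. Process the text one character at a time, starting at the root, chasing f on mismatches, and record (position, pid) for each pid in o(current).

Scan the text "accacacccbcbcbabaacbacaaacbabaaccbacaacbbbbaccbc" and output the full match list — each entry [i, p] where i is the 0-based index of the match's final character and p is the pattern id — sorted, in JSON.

Build:
Trie (insert patterns):
  0='ε' goto a→3 c→1
  1='c' goto b→2  ←P2
  2='cb' goto ·  ←P0
  3='a' goto c→4
  4='ac' goto ·  ←P1

Failure links (BFS by depth):
  fail(1) 'c': from fail(0)=0 chase 'c': 0 ⇒ 0;  out={2}∪out(0)={2}
  fail(3) 'a': from fail(0)=0 chase 'a': 0 ⇒ 0;  out=∅∪out(0)=∅
  fail(2) 'cb': from fail(1)=0 chase 'b': 0 ⇒ 0;  out={0}∪out(0)={0}
  fail(4) 'ac': from fail(3)=0 chase 'c': 0 ⇒ 1;  out={1}∪out(1)={1,2}

Scan:
[0] read 'a'  n0⇒n3
[1] read 'c'  n3⇒n4  emit P1@[0:1],P2@[1:1]
[2] read 'c'  n4⇒n1 (via fail)  emit P2@[2:2]
[3] read 'a'  n1⇒n3 (via fail)
[4] read 'c'  n3⇒n4  emit P1@[3:4],P2@[4:4]
[5] read 'a'  n4⇒n3 (via fail)
[6] read 'c'  n3⇒n4  emit P1@[5:6],P2@[6:6]
[7] read 'c'  n4⇒n1 (via fail)  emit P2@[7:7]
[8] read 'c'  n1⇒n1 (via fail)  emit P2@[8:8]
[9] read 'b'  n1⇒n2  emit P0@[8:9]
[10] read 'c'  n2⇒n1 (via fail)  emit P2@[10:10]
[11] read 'b'  n1⇒n2  emit P0@[10:11]
[12] read 'c'  n2⇒n1 (via fail)  emit P2@[12:12]
[13] read 'b'  n1⇒n2  emit P0@[12:13]
[14] read 'a'  n2⇒n3 (via fail)
[15] read 'b'  n3⇒n0 (via fail)
[16] read 'a'  n0⇒n3
[17] read 'a'  n3⇒n3 (via fail)
[18] read 'c'  n3⇒n4  emit P1@[17:18],P2@[18:18]
[19] read 'b'  n4⇒n2 (via fail)  emit P0@[18:19]
[20] read 'a'  n2⇒n3 (via fail)
[21] read 'c'  n3⇒n4  emit P1@[20:21],P2@[21:21]
[22] read 'a'  n4⇒n3 (via fail)
[23] read 'a'  n3⇒n3 (via fail)
[24] read 'a'  n3⇒n3 (via fail)
[25] read 'c'  n3⇒n4  emit P1@[24:25],P2@[25:25]
[26] read 'b'  n4⇒n2 (via fail)  emit P0@[25:26]
[27] read 'a'  n2⇒n3 (via fail)
[28] read 'b'  n3⇒n0 (via fail)
[29] read 'a'  n0⇒n3
[30] read 'a'  n3⇒n3 (via fail)
[31] read 'c'  n3⇒n4  emit P1@[30:31],P2@[31:31]
[32] read 'c'  n4⇒n1 (via fail)  emit P2@[32:32]
[33] read 'b'  n1⇒n2  emit P0@[32:33]
[34] read 'a'  n2⇒n3 (via fail)
[35] read 'c'  n3⇒n4  emit P1@[34:35],P2@[35:35]
[36] read 'a'  n4⇒n3 (via fail)
[37] read 'a'  n3⇒n3 (via fail)
[38] read 'c'  n3⇒n4  emit P1@[37:38],P2@[38:38]
[39] read 'b'  n4⇒n2 (via fail)  emit P0@[38:39]
[40] read 'b'  n2⇒n0 (via fail)
[41] read 'b'  n0⇒n0
[42] read 'b'  n0⇒n0
[43] read 'a'  n0⇒n3
[44] read 'c'  n3⇒n4  emit P1@[43:44],P2@[44:44]
[45] read 'c'  n4⇒n1 (via fail)  emit P2@[45:45]
[46] read 'b'  n1⇒n2  emit P0@[45:46]
[47] read 'c'  n2⇒n1 (via fail)  emit P2@[47:47]

All matches (sorted): [[1,1],[1,2],[2,2],[4,1],[4,2],[6,1],[6,2],[7,2],[8,2],[9,0],[10,2],[11,0],[12,2],[13,0],[18,1],[18,2],[19,0],[21,1],[21,2],[25,1],[25,2],[26,0],[31,1],[31,2],[32,2],[33,0],[35,1],[35,2],[38,1],[38,2],[39,0],[44,1],[44,2],[45,2],[46,0],[47,2]]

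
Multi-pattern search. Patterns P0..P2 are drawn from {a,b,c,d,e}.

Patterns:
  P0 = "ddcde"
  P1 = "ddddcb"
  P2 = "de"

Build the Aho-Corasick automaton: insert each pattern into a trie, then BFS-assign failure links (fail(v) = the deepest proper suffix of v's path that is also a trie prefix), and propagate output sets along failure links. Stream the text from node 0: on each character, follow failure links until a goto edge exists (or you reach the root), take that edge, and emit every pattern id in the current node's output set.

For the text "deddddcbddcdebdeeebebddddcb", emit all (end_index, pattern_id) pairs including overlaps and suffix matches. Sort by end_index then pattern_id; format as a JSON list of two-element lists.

Build:
Trie (insert patterns):
  n0 'ε': d→1
  n1 'd': d→2 e→10
  n2 'dd': c→3 d→6
  n3 'ddc': d→4
  n4 'ddcd': e→5
  n5 'ddcde': ·  [P0 ends]
  n6 'ddd': d→7
  n7 'dddd': c→8
  n8 'ddddc': b→9
  n9 'ddddcb': ·  [P1 ends]
  n10 'de': ·  [P2 ends]

Failure links (BFS by depth):
  n1('d'): parent n0 fail=0; on 'd' 0 → fail=0;  out ∅∪∅=∅
  n2('dd'): parent n1 fail=0; on 'd' 0 → fail=1;  out ∅∪∅=∅
  n10('de'): parent n1 fail=0; on 'e' 0 → fail=0;  out {2}∪∅={2}
  n3('ddc'): parent n2 fail=1; on 'c' 1→0 → fail=0;  out ∅∪∅=∅
  n6('ddd'): parent n2 fail=1; on 'd' 1 → fail=2;  out ∅∪∅=∅
  n4('ddcd'): parent n3 fail=0; on 'd' 0 → fail=1;  out ∅∪∅=∅
  n7('dddd'): parent n6 fail=2; on 'd' 2 → fail=6;  out ∅∪∅=∅
  n5('ddcde'): parent n4 fail=1; on 'e' 1 → fail=10;  out {0}∪{2}={0,2}
  n8('ddddc'): parent n7 fail=6; on 'c' 6→2 → fail=3;  out ∅∪∅=∅
  n9('ddddcb'): parent n8 fail=3; on 'b' 3→0 → fail=0;  out {1}∪∅={1}

Scan:
pos 0 'd': at 1
pos 1 'e': at 10  ** P2@[0:1]
pos 2 'd': at 1 (via fail)
pos 3 'd': at 2
pos 4 'd': at 6
pos 5 'd': at 7
pos 6 'c': at 8
pos 7 'b': at 9  ** P1@[2:7]
pos 8 'd': at 1 (via fail)
pos 9 'd': at 2
pos 10 'c': at 3
pos 11 'd': at 4
pos 12 'e': at 5  ** P0@[8:12],P2@[11:12]
pos 13 'b': at 0 (via fail)
pos 14 'd': at 1
pos 15 'e': at 10  ** P2@[14:15]
pos 16 'e': at 0 (via fail)
pos 17 'e': at 0
pos 18 'b': at 0
pos 19 'e': at 0
pos 20 'b': at 0
pos 21 'd': at 1
pos 22 'd': at 2
pos 23 'd': at 6
pos 24 'd': at 7
pos 25 'c': at 8
pos 26 'b': at 9  ** P1@[21:26]

Result: [[1,2],[7,1],[12,0],[12,2],[15,2],[26,1]]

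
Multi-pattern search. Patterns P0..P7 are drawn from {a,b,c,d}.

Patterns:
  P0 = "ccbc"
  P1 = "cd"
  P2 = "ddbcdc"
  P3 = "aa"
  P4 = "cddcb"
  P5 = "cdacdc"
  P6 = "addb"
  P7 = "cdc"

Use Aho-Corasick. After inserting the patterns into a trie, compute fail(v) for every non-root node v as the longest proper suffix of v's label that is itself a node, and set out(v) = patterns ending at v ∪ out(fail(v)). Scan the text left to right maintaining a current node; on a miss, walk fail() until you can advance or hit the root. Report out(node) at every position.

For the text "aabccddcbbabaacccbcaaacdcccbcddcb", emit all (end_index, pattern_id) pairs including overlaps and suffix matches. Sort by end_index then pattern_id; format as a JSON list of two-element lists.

Construct AC machine:
Trie nodes:
  0='ε' goto a→12 c→1 d→6
  1='c' goto c→2 d→5
  2='cc' goto b→3
  3='ccb' goto c→4
  4='ccbc' goto ·  ←P0
  5='cd' goto a→17 c→24 d→14  ←P1
  6='d' goto d→7
  7='dd' goto b→8
  8='ddb' goto c→9
  9='ddbc' goto d→10
  10='ddbcd' goto c→11
  11='ddbcdc' goto ·  ←P2
  12='a' goto a→13 d→21
  13='aa' goto ·  ←P3
  14='cdd' goto c→15
  15='cddc' goto b→16
  16='cddcb' goto ·  ←P4
  17='cda' goto c→18
  18='cdac' goto d→19
  19='cdacd' goto c→20
  20='cdacdc' goto ·  ←P5
  21='ad' goto d→22
  22='add' goto b→23
  23='addb' goto ·  ←P6
  24='cdc' goto ·  ←P7

BFS fail/out derivation:
  fail(1) 'c': from fail(0)=0 chase 'c': 0 ⇒ 0;  out=∅∪out(0)=∅
  fail(6) 'd': from fail(0)=0 chase 'd': 0 ⇒ 0;  out=∅∪out(0)=∅
  fail(12) 'a': from fail(0)=0 chase 'a': 0 ⇒ 0;  out=∅∪out(0)=∅
  fail(2) 'cc': from fail(1)=0 chase 'c': 0 ⇒ 1;  out=∅∪out(1)=∅
  fail(5) 'cd': from fail(1)=0 chase 'd': 0 ⇒ 6;  out={1}∪out(6)={1}
  fail(7) 'dd': from fail(6)=0 chase 'd': 0 ⇒ 6;  out=∅∪out(6)=∅
  fail(13) 'aa': from fail(12)=0 chase 'a': 0 ⇒ 12;  out={3}∪out(12)={3}
  fail(21) 'ad': from fail(12)=0 chase 'd': 0 ⇒ 6;  out=∅∪out(6)=∅
  fail(3) 'ccb': from fail(2)=1 chase 'b': 1→0 ⇒ 0;  out=∅∪out(0)=∅
  fail(8) 'ddb': from fail(7)=6 chase 'b': 6→0 ⇒ 0;  out=∅∪out(0)=∅
  fail(14) 'cdd': from fail(5)=6 chase 'd': 6 ⇒ 7;  out=∅∪out(7)=∅
  fail(17) 'cda': from fail(5)=6 chase 'a': 6→0 ⇒ 12;  out=∅∪out(12)=∅
  fail(22) 'add': from fail(21)=6 chase 'd': 6 ⇒ 7;  out=∅∪out(7)=∅
  fail(24) 'cdc': from fail(5)=6 chase 'c': 6→0 ⇒ 1;  out={7}∪out(1)={7}
  fail(4) 'ccbc': from fail(3)=0 chase 'c': 0 ⇒ 1;  out={0}∪out(1)={0}
  fail(9) 'ddbc': from fail(8)=0 chase 'c': 0 ⇒ 1;  out=∅∪out(1)=∅
  fail(15) 'cddc': from fail(14)=7 chase 'c': 7→6→0 ⇒ 1;  out=∅∪out(1)=∅
  fail(18) 'cdac': from fail(17)=12 chase 'c': 12→0 ⇒ 1;  out=∅∪out(1)=∅
  fail(23) 'addb': from fail(22)=7 chase 'b': 7 ⇒ 8;  out={6}∪out(8)={6}
  fail(10) 'ddbcd': from fail(9)=1 chase 'd': 1 ⇒ 5;  out=∅∪out(5)={1}
  fail(16) 'cddcb': from fail(15)=1 chase 'b': 1→0 ⇒ 0;  out={4}∪out(0)={4}
  fail(19) 'cdacd': from fail(18)=1 chase 'd': 1 ⇒ 5;  out=∅∪out(5)={1}
  fail(11) 'ddbcdc': from fail(10)=5 chase 'c': 5 ⇒ 24;  out={2}∪out(24)={2,7}
  fail(20) 'cdacdc': from fail(19)=5 chase 'c': 5 ⇒ 24;  out={5}∪out(24)={5,7}

Scan:
[0] read 'a'  n0⇒n12
[1] read 'a'  n12⇒n13  ** P3@[0:1]
[2] read 'b'  n13⇒n0 (fail-walked)
[3] read 'c'  n0⇒n1
[4] read 'c'  n1⇒n2
[5] read 'd'  n2⇒n5 (fail-walked)  ** P1@[4:5]
[6] read 'd'  n5⇒n14
[7] read 'c'  n14⇒n15
[8] read 'b'  n15⇒n16  ** P4@[4:8]
[9] read 'b'  n16⇒n0 (fail-walked)
[10] read 'a'  n0⇒n12
[11] read 'b'  n12⇒n0 (fail-walked)
[12] read 'a'  n0⇒n12
[13] read 'a'  n12⇒n13  ** P3@[12:13]
[14] read 'c'  n13⇒n1 (fail-walked)
[15] read 'c'  n1⇒n2
[16] read 'c'  n2⇒n2 (fail-walked)
[17] read 'b'  n2⇒n3
[18] read 'c'  n3⇒n4  ** P0@[15:18]
[19] read 'a'  n4⇒n12 (fail-walked)
[20] read 'a'  n12⇒n13  ** P3@[19:20]
[21] read 'a'  n13⇒n13 (fail-walked)  ** P3@[20:21]
[22] read 'c'  n13⇒n1 (fail-walked)
[23] read 'd'  n1⇒n5  ** P1@[22:23]
[24] read 'c'  n5⇒n24  ** P7@[22:24]
[25] read 'c'  n24⇒n2 (fail-walked)
[26] read 'c'  n2⇒n2 (fail-walked)
[27] read 'b'  n2⇒n3
[28] read 'c'  n3⇒n4  ** P0@[25:28]
[29] read 'd'  n4⇒n5 (fail-walked)  ** P1@[28:29]
[30] read 'd'  n5⇒n14
[31] read 'c'  n14⇒n15
[32] read 'b'  n15⇒n16  ** P4@[28:32]

Result: [[1,3],[5,1],[8,4],[13,3],[18,0],[20,3],[21,3],[23,1],[24,7],[28,0],[29,1],[32,4]]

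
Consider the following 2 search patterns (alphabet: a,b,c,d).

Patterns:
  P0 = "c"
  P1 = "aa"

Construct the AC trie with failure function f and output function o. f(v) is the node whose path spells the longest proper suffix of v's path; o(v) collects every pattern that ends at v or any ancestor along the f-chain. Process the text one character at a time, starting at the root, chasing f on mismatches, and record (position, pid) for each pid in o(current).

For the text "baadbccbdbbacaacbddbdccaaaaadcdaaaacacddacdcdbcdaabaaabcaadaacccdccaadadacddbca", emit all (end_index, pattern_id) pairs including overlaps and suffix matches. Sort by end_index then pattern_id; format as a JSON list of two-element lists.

Construct AC machine:
Trie (insert patterns):
  0='ε' goto a→2 c→1
  1='c' goto ·  [P0 ends]
  2='a' goto a→3
  3='aa' goto ·  [P1 ends]

BFS fail/out derivation:
  n1('c'): parent n0 fail=0; on 'c' 0 → fail=0;  out {0}∪∅={0}
  n2('a'): parent n0 fail=0; on 'a' 0 → fail=0;  out ∅∪∅=∅
  n3('aa'): parent n2 fail=0; on 'a' 0 → fail=2;  out {1}∪∅={1}

Scan:
i=0 'b': node 0→0
i=1 'a': node 0→2
i=2 'a': node 2→3  ** P1@[1:2]
i=3 'd': node 3→0 ·f
i=4 'b': node 0→0
i=5 'c': node 0→1  ** P0@[5:5]
i=6 'c': node 1→1 ·f  ** P0@[6:6]
i=7 'b': node 1→0 ·f
i=8 'd': node 0→0
i=9 'b': node 0→0
i=10 'b': node 0→0
i=11 'a': node 0→2
i=12 'c': node 2→1 ·f  ** P0@[12:12]
i=13 'a': node 1→2 ·f
i=14 'a': node 2→3  ** P1@[13:14]
i=15 'c': node 3→1 ·f  ** P0@[15:15]
i=16 'b': node 1→0 ·f
i=17 'd': node 0→0
i=18 'd': node 0→0
i=19 'b': node 0→0
i=20 'd': node 0→0
i=21 'c': node 0→1  ** P0@[21:21]
i=22 'c': node 1→1 ·f  ** P0@[22:22]
i=23 'a': node 1→2 ·f
i=24 'a': node 2→3  ** P1@[23:24]
i=25 'a': node 3→3 ·f  ** P1@[24:25]
i=26 'a': node 3→3 ·f  ** P1@[25:26]
i=27 'a': node 3→3 ·f  ** P1@[26:27]
i=28 'd': node 3→0 ·f
i=29 'c': node 0→1  ** P0@[29:29]
i=30 'd': node 1→0 ·f
i=31 'a': node 0→2
i=32 'a': node 2→3  ** P1@[31:32]
i=33 'a': node 3→3 ·f  ** P1@[32:33]
i=34 'a': node 3→3 ·f  ** P1@[33:34]
i=35 'c': node 3→1 ·f  ** P0@[35:35]
i=36 'a': node 1→2 ·f
i=37 'c': node 2→1 ·f  ** P0@[37:37]
i=38 'd': node 1→0 ·f
i=39 'd': node 0→0
i=40 'a': node 0→2
i=41 'c': node 2→1 ·f  ** P0@[41:41]
i=42 'd': node 1→0 ·f
i=43 'c': node 0→1  ** P0@[43:43]
i=44 'd': node 1→0 ·f
i=45 'b': node 0→0
i=46 'c': node 0→1  ** P0@[46:46]
i=47 'd': node 1→0 ·f
i=48 'a': node 0→2
i=49 'a': node 2→3  ** P1@[48:49]
i=50 'b': node 3→0 ·f
i=51 'a': node 0→2
i=52 'a': node 2→3  ** P1@[51:52]
i=53 'a': node 3→3 ·f  ** P1@[52:53]
i=54 'b': node 3→0 ·f
i=55 'c': node 0→1  ** P0@[55:55]
i=56 'a': node 1→2 ·f
i=57 'a': node 2→3  ** P1@[56:57]
i=58 'd': node 3→0 ·f
i=59 'a': node 0→2
i=60 'a': node 2→3  ** P1@[59:60]
i=61 'c': node 3→1 ·f  ** P0@[61:61]
i=62 'c': node 1→1 ·f  ** P0@[62:62]
i=63 'c': node 1→1 ·f  ** P0@[63:63]
i=64 'd': node 1→0 ·f
i=65 'c': node 0→1  ** P0@[65:65]
i=66 'c': node 1→1 ·f  ** P0@[66:66]
i=67 'a': node 1→2 ·f
i=68 'a': node 2→3  ** P1@[67:68]
i=69 'd': node 3→0 ·f
i=70 'a': node 0→2
i=71 'd': node 2→0 ·f
i=72 'a': node 0→2
i=73 'c': node 2→1 ·f  ** P0@[73:73]
i=74 'd': node 1→0 ·f
i=75 'd': node 0→0
i=76 'b': node 0→0
i=77 'c': node 0→1  ** P0@[77:77]
i=78 'a': node 1→2 ·f

All matches (sorted): [[2,1],[5,0],[6,0],[12,0],[14,1],[15,0],[21,0],[22,0],[24,1],[25,1],[26,1],[27,1],[29,0],[32,1],[33,1],[34,1],[35,0],[37,0],[41,0],[43,0],[46,0],[49,1],[52,1],[53,1],[55,0],[57,1],[60,1],[61,0],[62,0],[63,0],[65,0],[66,0],[68,1],[73,0],[77,0]]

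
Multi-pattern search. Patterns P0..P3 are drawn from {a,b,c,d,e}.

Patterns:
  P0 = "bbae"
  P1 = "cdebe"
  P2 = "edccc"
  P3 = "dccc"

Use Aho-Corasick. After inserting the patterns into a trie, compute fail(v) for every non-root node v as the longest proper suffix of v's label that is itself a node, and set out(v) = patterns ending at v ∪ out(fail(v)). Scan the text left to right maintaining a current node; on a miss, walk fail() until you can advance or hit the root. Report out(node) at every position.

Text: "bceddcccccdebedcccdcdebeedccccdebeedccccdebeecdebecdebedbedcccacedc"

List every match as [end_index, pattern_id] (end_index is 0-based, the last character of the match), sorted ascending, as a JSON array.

Build:
Trie (insert patterns):
  0='ε' goto b→1 c→5 d→15 e→10
  1='b' goto b→2
  2='bb' goto a→3
  3='bba' goto e→4
  4='bbae' goto ·  [P0 ends]
  5='c' goto d→6
  6='cd' goto e→7
  7='cde' goto b→8
  8='cdeb' goto e→9
  9='cdebe' goto ·  [P1 ends]
  10='e' goto d→11
  11='ed' goto c→12
  12='edc' goto c→13
  13='edcc' goto c→14
  14='edccc' goto ·  [P2 ends]
  15='d' goto c→16
  16='dc' goto c→17
  17='dcc' goto c→18
  18='dccc' goto ·  [P3 ends]

Failure links (BFS by depth):
  fail(1) 'b': from fail(0)=0 chase 'b': 0 ⇒ 0;  out=∅∪out(0)=∅
  fail(5) 'c': from fail(0)=0 chase 'c': 0 ⇒ 0;  out=∅∪out(0)=∅
  fail(10) 'e': from fail(0)=0 chase 'e': 0 ⇒ 0;  out=∅∪out(0)=∅
  fail(15) 'd': from fail(0)=0 chase 'd': 0 ⇒ 0;  out=∅∪out(0)=∅
  fail(2) 'bb': from fail(1)=0 chase 'b': 0 ⇒ 1;  out=∅∪out(1)=∅
  fail(6) 'cd': from fail(5)=0 chase 'd': 0 ⇒ 15;  out=∅∪out(15)=∅
  fail(11) 'ed': from fail(10)=0 chase 'd': 0 ⇒ 15;  out=∅∪out(15)=∅
  fail(16) 'dc': from fail(15)=0 chase 'c': 0 ⇒ 5;  out=∅∪out(5)=∅
  fail(3) 'bba': from fail(2)=1 chase 'a': 1→0 ⇒ 0;  out=∅∪out(0)=∅
  fail(7) 'cde': from fail(6)=15 chase 'e': 15→0 ⇒ 10;  out=∅∪out(10)=∅
  fail(12) 'edc': from fail(11)=15 chase 'c': 15 ⇒ 16;  out=∅∪out(16)=∅
  fail(17) 'dcc': from fail(16)=5 chase 'c': 5→0 ⇒ 5;  out=∅∪out(5)=∅
  fail(4) 'bbae': from fail(3)=0 chase 'e': 0 ⇒ 10;  out={0}∪out(10)={0}
  fail(8) 'cdeb': from fail(7)=10 chase 'b': 10→0 ⇒ 1;  out=∅∪out(1)=∅
  fail(13) 'edcc': from fail(12)=16 chase 'c': 16 ⇒ 17;  out=∅∪out(17)=∅
  fail(18) 'dccc': from fail(17)=5 chase 'c': 5→0 ⇒ 5;  out={3}∪out(5)={3}
  fail(9) 'cdebe': from fail(8)=1 chase 'e': 1→0 ⇒ 10;  out={1}∪out(10)={1}
  fail(14) 'edccc': from fail(13)=17 chase 'c': 17 ⇒ 18;  out={2}∪out(18)={2,3}

Scan:
[0] read 'b'  n0⇒n1
[1] read 'c'  n1⇒n5 (fail-walked)
[2] read 'e'  n5⇒n10 (fail-walked)
[3] read 'd'  n10⇒n11
[4] read 'd'  n11⇒n15 (fail-walked)
[5] read 'c'  n15⇒n16
[6] read 'c'  n16⇒n17
[7] read 'c'  n17⇒n18  → match P3@[4:7]
[8] read 'c'  n18⇒n5 (fail-walked)
[9] read 'c'  n5⇒n5 (fail-walked)
[10] read 'd'  n5⇒n6
[11] read 'e'  n6⇒n7
[12] read 'b'  n7⇒n8
[13] read 'e'  n8⇒n9  → match P1@[9:13]
[14] read 'd'  n9⇒n11 (fail-walked)
[15] read 'c'  n11⇒n12
[16] read 'c'  n12⇒n13
[17] read 'c'  n13⇒n14  → match P2@[13:17],P3@[14:17]
[18] read 'd'  n14⇒n6 (fail-walked)
[19] read 'c'  n6⇒n16 (fail-walked)
[20] read 'd'  n16⇒n6 (fail-walked)
[21] read 'e'  n6⇒n7
[22] read 'b'  n7⇒n8
[23] read 'e'  n8⇒n9  → match P1@[19:23]
[24] read 'e'  n9⇒n10 (fail-walked)
[25] read 'd'  n10⇒n11
[26] read 'c'  n11⇒n12
[27] read 'c'  n12⇒n13
[28] read 'c'  n13⇒n14  → match P2@[24:28],P3@[25:28]
[29] read 'c'  n14⇒n5 (fail-walked)
[30] read 'd'  n5⇒n6
[31] read 'e'  n6⇒n7
[32] read 'b'  n7⇒n8
[33] read 'e'  n8⇒n9  → match P1@[29:33]
[34] read 'e'  n9⇒n10 (fail-walked)
[35] read 'd'  n10⇒n11
[36] read 'c'  n11⇒n12
[37] read 'c'  n12⇒n13
[38] read 'c'  n13⇒n14  → match P2@[34:38],P3@[35:38]
[39] read 'c'  n14⇒n5 (fail-walked)
[40] read 'd'  n5⇒n6
[41] read 'e'  n6⇒n7
[42] read 'b'  n7⇒n8
[43] read 'e'  n8⇒n9  → match P1@[39:43]
[44] read 'e'  n9⇒n10 (fail-walked)
[45] read 'c'  n10⇒n5 (fail-walked)
[46] read 'd'  n5⇒n6
[47] read 'e'  n6⇒n7
[48] read 'b'  n7⇒n8
[49] read 'e'  n8⇒n9  → match P1@[45:49]
[50] read 'c'  n9⇒n5 (fail-walked)
[51] read 'd'  n5⇒n6
[52] read 'e'  n6⇒n7
[53] read 'b'  n7⇒n8
[54] read 'e'  n8⇒n9  → match P1@[50:54]
[55] read 'd'  n9⇒n11 (fail-walked)
[56] read 'b'  n11⇒n1 (fail-walked)
[57] read 'e'  n1⇒n10 (fail-walked)
[58] read 'd'  n10⇒n11
[59] read 'c'  n11⇒n12
[60] read 'c'  n12⇒n13
[61] read 'c'  n13⇒n14  → match P2@[57:61],P3@[58:61]
[62] read 'a'  n14⇒n0 (fail-walked)
[63] read 'c'  n0⇒n5
[64] read 'e'  n5⇒n10 (fail-walked)
[65] read 'd'  n10⇒n11
[66] read 'c'  n11⇒n12

All matches (sorted): [[7,3],[13,1],[17,2],[17,3],[23,1],[28,2],[28,3],[33,1],[38,2],[38,3],[43,1],[49,1],[54,1],[61,2],[61,3]]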